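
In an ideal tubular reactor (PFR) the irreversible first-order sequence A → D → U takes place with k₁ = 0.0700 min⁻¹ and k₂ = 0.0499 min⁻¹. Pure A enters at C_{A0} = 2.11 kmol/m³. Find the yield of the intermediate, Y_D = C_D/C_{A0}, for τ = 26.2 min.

0.386

For first-order series with pure A initially, C_D(τ) = k₁C_{A0}/(k₂−k₁)·(e^(−k₁τ) − e^(−k₂τ)).
e^(−k₁τ) = e^(−0.0700×26.2) = e^(−1.834) = 0.1598; e^(−k₂τ) = e^(−1.307) = 0.2705.
C_D = 0.0700×2.11/(0.0499−0.0700) × (0.1598−0.2705) = (-7.348)×(-0.1108) = 0.8139 kmol/m³.
Y_D = C_D/C_{A0} = 0.8139/2.11 = 0.386.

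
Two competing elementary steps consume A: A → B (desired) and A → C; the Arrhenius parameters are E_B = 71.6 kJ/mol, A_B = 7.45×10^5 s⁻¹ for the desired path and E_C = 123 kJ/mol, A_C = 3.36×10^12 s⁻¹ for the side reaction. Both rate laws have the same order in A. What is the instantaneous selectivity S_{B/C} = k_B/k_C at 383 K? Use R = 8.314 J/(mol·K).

Since both paths have the same order in A, the concentration cancels and S_{B/C} = k_B/k_C = (A_B/A_C)·exp[(E_C−E_B)/(RT)].
(E_C−E_B)/(RT) = (123−71.6)×10³/(8.314×383) = 51400/3184 = 16.14.
k_B/k_C = (7.45×10^5/3.36×10^12)·exp(16.14) = 2.217×10^-7 × 1.024×10^7 = 2.27.

2.27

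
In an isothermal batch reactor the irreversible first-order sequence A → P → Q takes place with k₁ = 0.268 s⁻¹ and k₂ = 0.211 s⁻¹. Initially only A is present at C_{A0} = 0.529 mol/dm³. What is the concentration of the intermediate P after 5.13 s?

The intermediate concentration in a first-order A→B→C sequence is C_P = k₁C_{A0}(e^(−k₁t) − e^(−k₂t))/(k₂−k₁).
e^(−k₁t) = e^(−0.268×5.13) = e^(−1.375) = 0.2529; e^(−k₂t) = e^(−1.082) = 0.3388.
C_P = 0.268×0.529/(0.211−0.268) × (0.2529−0.3388) = (-2.487)×(-0.08589) = 0.2136 mol/dm³.

0.214 mol/dm³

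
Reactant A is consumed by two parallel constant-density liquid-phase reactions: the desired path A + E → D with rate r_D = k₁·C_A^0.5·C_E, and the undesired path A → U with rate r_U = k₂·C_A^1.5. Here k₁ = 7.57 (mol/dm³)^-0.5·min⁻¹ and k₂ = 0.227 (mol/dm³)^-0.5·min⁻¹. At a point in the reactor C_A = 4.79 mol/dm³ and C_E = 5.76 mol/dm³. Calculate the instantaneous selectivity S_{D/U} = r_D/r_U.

40.1

S_{D/U} = r_D/r_U = (k₁·C_A^0.5·C_E)/(k₂·C_A^1.5) = (k₁/k₂)·C_A⁻¹·C_E.
= (7.57×4.790^0.5×5.760) / (0.227×4.790^1.5) = 95.43/2.380 = 40.1.
The undesired path is higher order in A, so low C_A (CSTR or dilute feed) favours D.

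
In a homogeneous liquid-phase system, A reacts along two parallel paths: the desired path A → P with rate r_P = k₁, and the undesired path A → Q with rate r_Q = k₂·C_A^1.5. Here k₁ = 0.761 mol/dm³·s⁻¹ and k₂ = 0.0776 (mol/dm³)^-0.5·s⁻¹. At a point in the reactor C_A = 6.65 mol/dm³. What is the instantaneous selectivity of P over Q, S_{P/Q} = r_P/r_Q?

0.572

S_{P/Q} = r_P/r_Q = (k₁)/(k₂·C_A^1.5) = (k₁/k₂)·C_A^-1.5.
= (0.761) / (0.0776×6.650^1.5) = 0.7610/1.331 = 0.572.
The undesired path is higher order in A, so low C_A (CSTR or dilute feed) favours P.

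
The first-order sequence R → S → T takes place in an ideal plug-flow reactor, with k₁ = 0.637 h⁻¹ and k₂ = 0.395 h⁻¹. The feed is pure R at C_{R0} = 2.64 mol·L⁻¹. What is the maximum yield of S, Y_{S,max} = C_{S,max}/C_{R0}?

For a first-order series the maximum intermediate yield is C_{S,max}/C_{R0} = (k₁/k₂)^[k₂/(k₂−k₁)].
= (0.637/0.395)^(0.395/(0.395−0.637)) = (1.613)^(-1.632) = 0.4584.

0.458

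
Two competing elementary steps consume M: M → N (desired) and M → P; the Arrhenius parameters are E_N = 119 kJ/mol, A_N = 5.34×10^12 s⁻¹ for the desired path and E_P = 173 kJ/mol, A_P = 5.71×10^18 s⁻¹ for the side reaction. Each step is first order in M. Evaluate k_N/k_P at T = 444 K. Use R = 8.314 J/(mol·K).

Since both paths have the same order in M, the concentration cancels and S_{N/P} = k_N/k_P = (A_N/A_P)·exp[(E_P−E_N)/(RT)].
(E_P−E_N)/(RT) = (173−119)×10³/(8.314×444) = 54000/3691 = 14.63.
k_N/k_P = (5.34×10^12/5.71×10^18)·exp(14.63) = 9.352×10^-7 × 2.255×10^6 = 2.11.
Since E_N < E_P, lowering the temperature improves selectivity toward N.

2.11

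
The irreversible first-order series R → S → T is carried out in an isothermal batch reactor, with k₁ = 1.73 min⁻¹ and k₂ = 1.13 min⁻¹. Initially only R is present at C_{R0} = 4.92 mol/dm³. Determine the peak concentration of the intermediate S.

At the optimum, C_{S,max}/C_{R0} = (k₁/k₂)^[k₂/(k₂−k₁)].
= (1.73/1.13)^(1.13/(1.13−1.73)) = (1.531)^(-1.883) = 0.4484.
C_{S,max} = 0.4484×4.92 = 2.21 mol/dm³.

2.21 mol/dm³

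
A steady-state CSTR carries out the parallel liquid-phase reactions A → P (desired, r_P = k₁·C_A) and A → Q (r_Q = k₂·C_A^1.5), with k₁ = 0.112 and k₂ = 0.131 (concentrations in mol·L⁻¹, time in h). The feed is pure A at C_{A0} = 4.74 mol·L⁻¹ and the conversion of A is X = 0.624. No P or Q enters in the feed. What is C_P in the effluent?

1.15 mol·L⁻¹

Exit C_A = C_{A0}(1−X) = 4.74×0.376 = 1.782 mol·L⁻¹.
A CSTR operates uniformly at the exit composition, giving r_P = 0.1996 and r_Q = 0.3117 (each k·C_A^n at C_A = 1.782).
Fraction of consumed A going to P: r_P/(r_P+r_Q) = 0.3904.
C_P = 0.3904·C_{A0}·X = 0.3904×4.74×0.624 = 1.15 mol·L⁻¹.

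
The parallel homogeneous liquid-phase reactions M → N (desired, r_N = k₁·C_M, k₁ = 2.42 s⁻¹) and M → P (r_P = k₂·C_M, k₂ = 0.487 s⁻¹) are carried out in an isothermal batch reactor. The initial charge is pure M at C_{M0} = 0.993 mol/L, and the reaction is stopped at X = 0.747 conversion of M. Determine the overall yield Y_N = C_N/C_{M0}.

0.622

C_M = C_{M0}(1−X) = 0.2512 mol/L.
Both paths are first order in M, so the instantaneous fraction to N is constant: dC_N/d(−C_M) = k₁/(k₁+k₂) = 0.8325.
C_N = 0.8325·(C_{M0}−C_M) = 0.8325×0.7418 = 0.618 mol/L.
Y_N = C_N/C_{M0} = 0.6175/0.993 = 0.622.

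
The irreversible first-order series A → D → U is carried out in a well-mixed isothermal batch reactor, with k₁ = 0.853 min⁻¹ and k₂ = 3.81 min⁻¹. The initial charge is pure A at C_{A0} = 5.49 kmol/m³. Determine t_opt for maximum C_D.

0.506 min

For first-order series the maximum of C_D occurs at t_opt = ln(k₂/k₁)/(k₂−k₁).
= ln(3.81/0.853)/(3.81−0.853) = ln(4.467)/2.957 = 1.497/2.957 = 0.506 min.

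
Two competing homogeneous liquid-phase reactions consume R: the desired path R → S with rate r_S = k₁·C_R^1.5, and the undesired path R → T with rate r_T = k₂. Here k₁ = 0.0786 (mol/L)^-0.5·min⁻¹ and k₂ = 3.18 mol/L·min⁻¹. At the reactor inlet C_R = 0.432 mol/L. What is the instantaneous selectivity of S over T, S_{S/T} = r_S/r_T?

0.00702

S_{S/T} = r_S/r_T = (k₁·C_R^1.5)/(k₂) = (k₁/k₂)·C_R^1.5.
= (0.0786×0.4320^1.5) / (3.18) = 0.02232/3.180 = 0.00702.
Since the desired path is higher order in R, keeping C_R high (PFR or concentrated feed) favours S.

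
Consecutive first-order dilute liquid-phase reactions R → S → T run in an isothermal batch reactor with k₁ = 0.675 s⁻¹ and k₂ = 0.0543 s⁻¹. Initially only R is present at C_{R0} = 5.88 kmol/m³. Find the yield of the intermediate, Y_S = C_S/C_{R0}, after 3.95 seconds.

0.802

The intermediate concentration in a first-order A→B→C sequence is C_S = k₁C_{R0}(e^(−k₁t) − e^(−k₂t))/(k₂−k₁).
e^(−k₁t) = e^(−0.675×3.95) = e^(−2.666) = 0.06951; e^(−k₂t) = e^(−0.2145) = 0.8070.
C_S = 0.675×5.88/(0.0543−0.675) × (0.06951−0.8070) = (-6.394)×(-0.7374) = 4.716 kmol/m³.
Y_S = C_S/C_{R0} = 4.716/5.88 = 0.802.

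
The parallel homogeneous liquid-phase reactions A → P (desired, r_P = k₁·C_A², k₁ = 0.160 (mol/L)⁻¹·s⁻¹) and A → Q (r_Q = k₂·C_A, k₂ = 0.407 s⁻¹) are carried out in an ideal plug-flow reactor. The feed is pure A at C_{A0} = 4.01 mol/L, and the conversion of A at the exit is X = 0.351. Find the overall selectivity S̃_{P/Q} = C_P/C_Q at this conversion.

C_A = C_{A0}(1−X) = 2.602 mol/L.
Along a PFR/batch, dC_Q/dC_A = −r_Q/(r_P+r_Q) = −k₂/(k₂+k₁·C_A).
Integrating from C_{A0} to C_A: C_Q = (0.407/0.160)·ln[(0.407+0.160·4.01)/(0.407+0.160·2.60)] = 2.544·ln(1.049/0.8234) = 0.6150 mol/L.
Then C_P = (C_{A0}−C_A) − C_Q = 1.408 − 0.6150 = 0.7925 mol/L.
S̃_{P/Q} = C_P/C_Q = 0.7925/0.6150 = 1.29.

1.29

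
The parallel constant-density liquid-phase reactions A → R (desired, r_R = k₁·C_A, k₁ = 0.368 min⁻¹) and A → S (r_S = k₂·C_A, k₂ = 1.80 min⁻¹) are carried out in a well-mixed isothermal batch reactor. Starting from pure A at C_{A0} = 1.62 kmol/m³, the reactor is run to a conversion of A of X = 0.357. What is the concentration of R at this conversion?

C_A = C_{A0}(1−X) = 1.042 kmol/m³.
Both paths are first order in A, so the instantaneous fraction to R is constant: dC_R/d(−C_A) = k₁/(k₁+k₂) = 0.1697.
C_R = 0.1697·(C_{A0}−C_A) = 0.1697×0.5783 = 0.0982 kmol/m³.

0.0982 kmol/m³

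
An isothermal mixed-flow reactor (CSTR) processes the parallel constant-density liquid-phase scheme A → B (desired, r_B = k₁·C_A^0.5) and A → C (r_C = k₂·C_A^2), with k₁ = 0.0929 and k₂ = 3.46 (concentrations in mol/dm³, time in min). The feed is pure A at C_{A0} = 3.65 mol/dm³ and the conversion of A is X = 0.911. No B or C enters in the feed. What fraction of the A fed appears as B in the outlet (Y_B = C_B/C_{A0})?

0.115

Exit C_A = C_{A0}(1−X) = 3.65×0.0890 = 0.3248 mol/dm³.
Rates in a CSTR are evaluated at the outlet concentration: r_B = 0.0929×0.3248^0.5 = 0.05295, r_C = 3.46×0.3248^2 = 0.3651.
Fraction of consumed A going to B: r_B/(r_B+r_C) = 0.1266.
C_B = 0.1266·C_{A0}·X = 0.1266×3.65×0.911 = 0.421 mol/dm³; Y_B = C_B/C_{A0} = 0.115.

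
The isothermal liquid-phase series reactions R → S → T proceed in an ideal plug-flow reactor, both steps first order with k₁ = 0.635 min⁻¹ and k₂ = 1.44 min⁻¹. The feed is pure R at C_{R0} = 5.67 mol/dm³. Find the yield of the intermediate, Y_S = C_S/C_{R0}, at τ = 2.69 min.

0.127

Solving the coupled first-order balances gives C_S(τ) = [k₁/(k₂−k₁)]·C_{R0}·(e^(−k₁τ) − e^(−k₂τ)).
e^(−k₁τ) = e^(−0.635×2.69) = e^(−1.708) = 0.1812; e^(−k₂τ) = e^(−3.874) = 0.02078.
C_S = 0.635×5.67/(1.44−0.635) × (0.1812−0.02078) = 4.473×0.1604 = 0.7175 mol/dm³.
Y_S = C_S/C_{R0} = 0.7175/5.67 = 0.127.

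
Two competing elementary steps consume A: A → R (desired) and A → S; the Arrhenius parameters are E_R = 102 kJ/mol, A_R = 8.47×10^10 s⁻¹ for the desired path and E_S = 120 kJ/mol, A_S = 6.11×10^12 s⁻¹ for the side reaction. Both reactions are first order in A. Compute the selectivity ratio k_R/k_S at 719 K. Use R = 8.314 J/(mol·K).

0.282

k_R/k_S = (A_R/A_S)·exp[−(E_R−E_S)/(RT)] = (A_R/A_S)·exp[(E_S−E_R)/(RT)].
(E_S−E_R)/(RT) = (120−102)×10³/(8.314×719) = 18000/5978 = 3.011.
k_R/k_S = (8.47×10^10/6.11×10^12)·exp(3.011) = 0.01386 × 20.31 = 0.282.
Since E_R < E_S, lowering the temperature improves selectivity toward R.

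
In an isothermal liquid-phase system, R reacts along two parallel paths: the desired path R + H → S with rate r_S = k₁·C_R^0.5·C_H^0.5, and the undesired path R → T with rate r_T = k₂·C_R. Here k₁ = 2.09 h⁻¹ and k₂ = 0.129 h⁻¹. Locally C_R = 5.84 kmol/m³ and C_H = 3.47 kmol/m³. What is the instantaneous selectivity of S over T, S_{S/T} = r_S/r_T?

12.5

S_{S/T} = r_S/r_T = (k₁·C_R^0.5·C_H^0.5)/(k₂·C_R) = (k₁/k₂)·C_R^-0.5·C_H^0.5.
= (2.09×5.840^0.5×3.470^0.5) / (0.129×5.840) = 9.408/0.7534 = 12.5.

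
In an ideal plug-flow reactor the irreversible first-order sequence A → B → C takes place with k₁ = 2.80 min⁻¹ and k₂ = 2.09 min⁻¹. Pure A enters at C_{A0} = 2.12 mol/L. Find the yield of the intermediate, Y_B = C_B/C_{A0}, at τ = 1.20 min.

0.184

The intermediate concentration in a first-order A→B→C sequence is C_B = k₁C_{A0}(e^(−k₁τ) − e^(−k₂τ))/(k₂−k₁).
e^(−k₁τ) = e^(−2.80×1.20) = e^(−3.360) = 0.03474; e^(−k₂τ) = e^(−2.508) = 0.08143.
C_B = 2.80×2.12/(2.09−2.80) × (0.03474−0.08143) = (-8.361)×(-0.04670) = 0.3904 mol/L.
Y_B = C_B/C_{A0} = 0.3904/2.12 = 0.184.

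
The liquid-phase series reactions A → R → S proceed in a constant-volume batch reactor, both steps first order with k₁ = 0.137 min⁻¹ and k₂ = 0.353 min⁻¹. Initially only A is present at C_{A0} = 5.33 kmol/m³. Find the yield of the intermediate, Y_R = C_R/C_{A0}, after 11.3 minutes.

0.123

Solving the coupled first-order balances gives C_R(t) = [k₁/(k₂−k₁)]·C_{A0}·(e^(−k₁t) − e^(−k₂t)).
e^(−k₁t) = e^(−0.137×11.3) = e^(−1.548) = 0.2127; e^(−k₂t) = e^(−3.989) = 0.01852.
C_R = 0.137×5.33/(0.353−0.137) × (0.2127−0.01852) = 3.381×0.1941 = 0.6563 kmol/m³.
Y_R = C_R/C_{A0} = 0.6563/5.33 = 0.123.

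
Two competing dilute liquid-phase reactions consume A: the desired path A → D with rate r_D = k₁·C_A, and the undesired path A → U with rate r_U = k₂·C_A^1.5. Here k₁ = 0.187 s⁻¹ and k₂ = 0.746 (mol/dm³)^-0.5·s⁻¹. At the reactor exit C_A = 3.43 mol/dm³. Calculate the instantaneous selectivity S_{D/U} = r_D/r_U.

S_{D/U} = r_D/r_U = (k₁·C_A)/(k₂·C_A^1.5) = (k₁/k₂)·C_A^-0.5.
= (0.187×3.430) / (0.746×3.430^1.5) = 0.6414/4.739 = 0.135.

0.135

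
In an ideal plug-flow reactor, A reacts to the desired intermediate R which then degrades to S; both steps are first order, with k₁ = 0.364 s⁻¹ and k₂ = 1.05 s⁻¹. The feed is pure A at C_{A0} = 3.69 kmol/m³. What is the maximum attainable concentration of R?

For a first-order series the maximum intermediate yield is C_{R,max}/C_{A0} = (k₁/k₂)^[k₂/(k₂−k₁)].
= (0.364/1.05)^(1.05/(1.05−0.364)) = (0.3467)^(1.531) = 0.1976.
C_{R,max} = 0.1976×3.69 = 0.729 kmol/m³.

0.729 kmol/m³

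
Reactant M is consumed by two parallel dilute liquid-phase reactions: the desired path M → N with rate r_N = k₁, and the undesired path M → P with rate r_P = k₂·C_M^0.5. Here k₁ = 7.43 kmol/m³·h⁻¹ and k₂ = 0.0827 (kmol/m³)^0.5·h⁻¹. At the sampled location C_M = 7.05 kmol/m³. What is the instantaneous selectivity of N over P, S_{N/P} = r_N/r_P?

33.8

S_{N/P} = r_N/r_P = (k₁)/(k₂·C_M^0.5) = (k₁/k₂)·C_M^-0.5.
= (7.43) / (0.0827×7.050^0.5) = 7.430/0.2196 = 33.8.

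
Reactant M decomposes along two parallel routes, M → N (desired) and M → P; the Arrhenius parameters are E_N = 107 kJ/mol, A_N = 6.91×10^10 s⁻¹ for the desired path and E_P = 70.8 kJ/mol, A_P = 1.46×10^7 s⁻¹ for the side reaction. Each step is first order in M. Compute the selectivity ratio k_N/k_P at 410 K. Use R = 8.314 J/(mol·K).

k_N/k_P = (A_N/A_P)·exp[−(E_N−E_P)/(RT)] = (A_N/A_P)·exp[(E_P−E_N)/(RT)].
(E_P−E_N)/(RT) = (70.8−107)×10³/(8.314×410) = -36200/3409 = -10.62.
k_N/k_P = (6.91×10^10/1.46×10^7)·exp(-10.62) = 4733 × 2.443×10^-5 = 0.116.

0.116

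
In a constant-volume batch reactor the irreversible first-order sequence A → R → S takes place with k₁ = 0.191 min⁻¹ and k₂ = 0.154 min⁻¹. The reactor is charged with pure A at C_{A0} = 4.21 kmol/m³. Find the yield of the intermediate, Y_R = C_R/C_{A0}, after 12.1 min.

For first-order series with pure A initially, C_R(t) = k₁C_{A0}/(k₂−k₁)·(e^(−k₁t) − e^(−k₂t)).
e^(−k₁t) = e^(−0.191×12.1) = e^(−2.311) = 0.09915; e^(−k₂t) = e^(−1.863) = 0.1551.
C_R = 0.191×4.21/(0.154−0.191) × (0.09915−0.1551) = (-21.73)×(-0.05599) = 1.217 kmol/m³.
Y_R = C_R/C_{A0} = 1.217/4.21 = 0.289.

0.289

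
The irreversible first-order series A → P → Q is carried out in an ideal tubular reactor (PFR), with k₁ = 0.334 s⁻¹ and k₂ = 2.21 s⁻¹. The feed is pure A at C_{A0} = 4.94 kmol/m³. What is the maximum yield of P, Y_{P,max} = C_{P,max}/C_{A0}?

Evaluating C_P at τ_opt = ln(k₂/k₁)/(k₂−k₁) gives C_{P,max}/C_{A0} = (k₁/k₂)^[k₂/(k₂−k₁)].
= (0.334/2.21)^(2.21/(2.21−0.334)) = (0.1511)^(1.178) = 0.1080.

0.108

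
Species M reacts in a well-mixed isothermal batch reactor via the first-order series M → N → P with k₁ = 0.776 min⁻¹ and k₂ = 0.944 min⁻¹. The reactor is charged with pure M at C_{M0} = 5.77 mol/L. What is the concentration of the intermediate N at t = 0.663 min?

1.68 mol/L

The intermediate concentration in a first-order A→B→C sequence is C_N = k₁C_{M0}(e^(−k₁t) − e^(−k₂t))/(k₂−k₁).
e^(−k₁t) = e^(−0.776×0.663) = e^(−0.5145) = 0.5978; e^(−k₂t) = e^(−0.6259) = 0.5348.
C_N = 0.776×5.77/(0.944−0.776) × (0.5978−0.5348) = 26.65×0.06301 = 1.679 mol/L.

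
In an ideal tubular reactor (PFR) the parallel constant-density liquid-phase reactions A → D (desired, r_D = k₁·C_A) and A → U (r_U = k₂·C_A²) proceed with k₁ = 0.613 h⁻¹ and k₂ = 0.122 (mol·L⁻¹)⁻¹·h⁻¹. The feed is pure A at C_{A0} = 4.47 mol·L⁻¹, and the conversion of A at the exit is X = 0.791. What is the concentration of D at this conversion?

2.34 mol·L⁻¹

C_A = C_{A0}(1−X) = 0.9342 mol·L⁻¹.
Along a PFR/batch, dC_D/dC_A = −r_D/(r_D+r_U) = −k₁/(k₁+k₂·C_A).
Integrating from C_{A0} to C_A: C_D = (0.613/0.122)·ln[(0.613+0.122·4.47)/(0.613+0.122·0.934)] = 5.025·ln(1.158/0.7270) = 2.341 mol·L⁻¹.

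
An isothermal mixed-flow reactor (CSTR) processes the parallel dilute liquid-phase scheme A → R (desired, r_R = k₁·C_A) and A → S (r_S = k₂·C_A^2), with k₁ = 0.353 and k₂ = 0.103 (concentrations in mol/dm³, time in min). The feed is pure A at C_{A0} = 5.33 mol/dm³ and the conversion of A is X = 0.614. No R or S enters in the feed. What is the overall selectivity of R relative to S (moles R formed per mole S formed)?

Exit C_A = C_{A0}(1−X) = 5.33×0.386 = 2.057 mol/dm³.
A CSTR operates uniformly at the exit composition, giving r_R = 0.7263 and r_S = 0.4360 (each k·C_A^n at C_A = 2.057).
Overall selectivity = C_R/C_S = r_Rτ/(r_Sτ) = r_R/r_S = 1.67.

1.67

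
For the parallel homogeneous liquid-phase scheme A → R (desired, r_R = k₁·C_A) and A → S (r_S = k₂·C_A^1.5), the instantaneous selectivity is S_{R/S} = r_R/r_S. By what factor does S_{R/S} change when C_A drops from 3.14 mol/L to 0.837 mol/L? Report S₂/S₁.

S_{R/S} = (k₁/k₂)·C_A^-0.5, so S₂/S₁ = (C_{A,2}/C_{A,1})^-0.5.
= (0.837/3.14)^(-0.5) = (0.2666)^(-0.5) = 1.94.

1.94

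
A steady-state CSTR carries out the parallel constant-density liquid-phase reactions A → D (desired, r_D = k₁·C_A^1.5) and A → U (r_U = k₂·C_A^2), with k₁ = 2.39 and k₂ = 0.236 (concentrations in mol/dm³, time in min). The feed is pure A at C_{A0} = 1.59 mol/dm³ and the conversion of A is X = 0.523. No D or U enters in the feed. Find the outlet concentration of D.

0.766 mol/dm³

Exit C_A = C_{A0}(1−X) = 1.59×0.477 = 0.7584 mol/dm³.
In a CSTR the entire volume is at exit conditions, so r_D = 2.39×0.7584^1.5 = 1.579 and r_U = 0.236×0.7584^2 = 0.1358.
Fraction of consumed A going to D: r_D/(r_D+r_U) = 0.9208.
C_D = 0.9208·C_{A0}·X = 0.9208×1.59×0.523 = 0.766 mol/dm³.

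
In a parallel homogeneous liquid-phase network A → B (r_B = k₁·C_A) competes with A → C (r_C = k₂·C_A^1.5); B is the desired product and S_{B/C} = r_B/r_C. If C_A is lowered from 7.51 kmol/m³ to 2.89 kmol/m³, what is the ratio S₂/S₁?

1.61

S_{B/C} = (k₁/k₂)·C_A^-0.5, so S₂/S₁ = (C_{A,2}/C_{A,1})^-0.5.
= (2.89/7.51)^(-0.5) = (0.3848)^(-0.5) = 1.61.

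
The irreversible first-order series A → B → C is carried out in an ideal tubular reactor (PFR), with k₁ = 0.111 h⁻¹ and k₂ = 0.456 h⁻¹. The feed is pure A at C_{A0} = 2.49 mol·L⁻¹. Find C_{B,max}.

Evaluating C_B at τ_opt = ln(k₂/k₁)/(k₂−k₁) gives C_{B,max}/C_{A0} = (k₁/k₂)^[k₂/(k₂−k₁)].
= (0.111/0.456)^(0.456/(0.456−0.111)) = (0.2434)^(1.322) = 0.1545.
C_{B,max} = 0.1545×2.49 = 0.385 mol·L⁻¹.

0.385 mol·L⁻¹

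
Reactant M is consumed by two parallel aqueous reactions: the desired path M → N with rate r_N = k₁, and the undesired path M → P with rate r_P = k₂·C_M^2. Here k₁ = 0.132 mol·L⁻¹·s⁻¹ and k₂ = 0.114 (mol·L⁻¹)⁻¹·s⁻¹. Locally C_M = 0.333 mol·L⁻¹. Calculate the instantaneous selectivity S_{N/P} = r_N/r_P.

10.4

S_{N/P} = r_N/r_P = (k₁)/(k₂·C_M^2) = (k₁/k₂)·C_M^-2.
= (0.132) / (0.114×0.3330^2) = 0.1320/0.01264 = 10.4.
The undesired path is higher order in M, so low C_M (CSTR or dilute feed) favours N.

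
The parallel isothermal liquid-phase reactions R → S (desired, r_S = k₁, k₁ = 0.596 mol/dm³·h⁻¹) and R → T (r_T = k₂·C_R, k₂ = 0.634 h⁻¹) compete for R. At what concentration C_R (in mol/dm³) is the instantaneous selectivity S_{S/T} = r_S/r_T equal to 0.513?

1.83 mol/dm³

S_{S/T} = (k₁/k₂)·C_R⁻¹ ⇒ C_R = (S·k₂/k₁)^(-1).
= (0.513×0.634/0.596)^(-1) = (0.5457)^(-1) = 1.83 mol/dm³.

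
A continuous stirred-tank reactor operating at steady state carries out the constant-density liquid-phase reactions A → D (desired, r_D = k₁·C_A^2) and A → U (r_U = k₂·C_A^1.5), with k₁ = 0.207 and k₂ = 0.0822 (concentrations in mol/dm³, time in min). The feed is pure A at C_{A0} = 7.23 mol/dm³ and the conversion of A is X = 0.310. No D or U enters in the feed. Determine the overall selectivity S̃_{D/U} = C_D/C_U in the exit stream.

Exit C_A = C_{A0}(1−X) = 7.23×0.690 = 4.989 mol/dm³.
Rates in a CSTR are evaluated at the outlet concentration: r_D = 0.207×4.989^2 = 5.152, r_U = 0.0822×4.989^1.5 = 0.9159.
Overall selectivity = C_D/C_U = r_Dτ/(r_Uτ) = r_D/r_U = 5.62.

5.62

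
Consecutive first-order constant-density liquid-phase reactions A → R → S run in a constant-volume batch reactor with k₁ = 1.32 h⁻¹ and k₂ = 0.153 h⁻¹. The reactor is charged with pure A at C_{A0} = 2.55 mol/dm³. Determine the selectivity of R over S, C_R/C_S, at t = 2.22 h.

3.69

Solving the coupled first-order balances gives C_R(t) = [k₁/(k₂−k₁)]·C_{A0}·(e^(−k₁t) − e^(−k₂t)).
e^(−k₁t) = e^(−1.32×2.22) = e^(−2.930) = 0.05338; e^(−k₂t) = e^(−0.3397) = 0.7120.
C_R = 1.32×2.55/(0.153−1.32) × (0.05338−0.7120) = (-2.884)×(-0.6586) = 1.900 mol/dm³.
C_A = C_{A0}e^(−k₁t) = 0.1361 mol/dm³, so C_S = C_{A0}−C_A−C_R = 0.5142 mol/dm³; C_R/C_S = 3.69.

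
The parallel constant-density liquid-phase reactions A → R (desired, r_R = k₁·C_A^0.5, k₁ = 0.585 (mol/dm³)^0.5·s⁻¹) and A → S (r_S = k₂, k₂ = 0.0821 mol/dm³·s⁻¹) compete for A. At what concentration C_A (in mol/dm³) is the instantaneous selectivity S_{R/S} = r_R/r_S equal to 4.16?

0.341 mol/dm³

S_{R/S} = (k₁/k₂)·C_A^0.5 ⇒ C_A = (S·k₂/k₁)^(2).
= (4.16×0.0821/0.585)^(2) = (0.5838)^(2) = 0.341 mol/dm³.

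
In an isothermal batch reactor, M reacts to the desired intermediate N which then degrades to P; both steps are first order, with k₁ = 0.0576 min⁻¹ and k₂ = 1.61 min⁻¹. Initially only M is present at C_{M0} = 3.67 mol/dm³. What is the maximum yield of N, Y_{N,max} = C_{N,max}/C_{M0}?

0.0316

Evaluating C_N at t_opt = ln(k₂/k₁)/(k₂−k₁) gives C_{N,max}/C_{M0} = (k₁/k₂)^[k₂/(k₂−k₁)].
= (0.0576/1.61)^(1.61/(1.61−0.0576)) = (0.03578)^(1.037) = 0.03162.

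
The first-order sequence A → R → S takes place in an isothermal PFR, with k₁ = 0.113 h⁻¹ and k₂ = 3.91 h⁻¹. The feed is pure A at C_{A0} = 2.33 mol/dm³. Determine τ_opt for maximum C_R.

0.933 h

Setting dC_R/dτ = 0 gives τ_opt = ln(k₂/k₁)/(k₂−k₁).
= ln(3.91/0.113)/(3.91−0.113) = ln(34.60)/3.797 = 3.544/3.797 = 0.933 h.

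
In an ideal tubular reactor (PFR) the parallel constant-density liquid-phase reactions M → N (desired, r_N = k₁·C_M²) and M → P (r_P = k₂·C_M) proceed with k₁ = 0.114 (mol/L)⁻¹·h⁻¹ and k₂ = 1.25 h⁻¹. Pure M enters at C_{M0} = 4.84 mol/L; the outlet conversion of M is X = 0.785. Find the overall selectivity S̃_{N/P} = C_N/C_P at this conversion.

0.260

C_M = C_{M0}(1−X) = 1.041 mol/L.
Along a PFR/batch, dC_P/dC_M = −r_P/(r_N+r_P) = −k₂/(k₂+k₁·C_M).
Integrating from C_{M0} to C_M: C_P = (1.25/0.114)·ln[(1.25+0.114·4.84)/(1.25+0.114·1.04)] = 10.96·ln(1.802/1.369) = 3.015 mol/L.
Then C_N = (C_{M0}−C_M) − C_P = 3.799 − 3.015 = 0.7845 mol/L.
S̃_{N/P} = C_N/C_P = 0.7845/3.015 = 0.260.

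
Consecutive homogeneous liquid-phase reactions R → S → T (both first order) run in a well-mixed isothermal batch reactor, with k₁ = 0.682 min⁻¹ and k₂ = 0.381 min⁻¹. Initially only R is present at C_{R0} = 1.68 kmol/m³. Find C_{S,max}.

For a first-order series the maximum intermediate yield is C_{S,max}/C_{R0} = (k₁/k₂)^[k₂/(k₂−k₁)].
= (0.682/0.381)^(0.381/(0.381−0.682)) = (1.790)^(-1.266) = 0.4786.
C_{S,max} = 0.4786×1.68 = 0.804 kmol/m³.

0.804 kmol/m³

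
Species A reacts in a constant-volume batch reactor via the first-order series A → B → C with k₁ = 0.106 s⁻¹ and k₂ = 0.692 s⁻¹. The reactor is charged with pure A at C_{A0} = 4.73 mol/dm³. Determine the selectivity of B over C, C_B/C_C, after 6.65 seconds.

Solving the coupled first-order balances gives C_B(t) = [k₁/(k₂−k₁)]·C_{A0}·(e^(−k₁t) − e^(−k₂t)).
e^(−k₁t) = e^(−0.106×6.65) = e^(−0.7049) = 0.4942; e^(−k₂t) = e^(−4.602) = 0.01003.
C_B = 0.106×4.73/(0.692−0.106) × (0.4942−0.01003) = 0.8556×0.4841 = 0.4142 mol/dm³.
C_A = C_{A0}e^(−k₁t) = 2.337 mol/dm³, so C_C = C_{A0}−C_A−C_B = 1.978 mol/dm³; C_B/C_C = 0.209.

0.209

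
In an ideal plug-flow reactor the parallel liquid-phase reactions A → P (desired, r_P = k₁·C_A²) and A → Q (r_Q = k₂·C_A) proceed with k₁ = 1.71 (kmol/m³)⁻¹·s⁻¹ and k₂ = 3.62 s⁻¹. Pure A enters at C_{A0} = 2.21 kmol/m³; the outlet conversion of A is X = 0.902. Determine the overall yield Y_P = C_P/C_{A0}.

0.311

C_A = C_{A0}(1−X) = 0.2166 kmol/m³.
Along a PFR/batch, dC_Q/dC_A = −r_Q/(r_P+r_Q) = −k₂/(k₂+k₁·C_A).
Integrating from C_{A0} to C_A: C_Q = (3.62/1.71)·ln[(3.62+1.71·2.21)/(3.62+1.71·0.217)] = 2.117·ln(7.399/3.990) = 1.307 kmol/m³.
Then C_P = (C_{A0}−C_A) − C_Q = 1.993 − 1.307 = 0.6862 kmol/m³.
Y_P = C_P/C_{A0} = 0.6862/2.21 = 0.311.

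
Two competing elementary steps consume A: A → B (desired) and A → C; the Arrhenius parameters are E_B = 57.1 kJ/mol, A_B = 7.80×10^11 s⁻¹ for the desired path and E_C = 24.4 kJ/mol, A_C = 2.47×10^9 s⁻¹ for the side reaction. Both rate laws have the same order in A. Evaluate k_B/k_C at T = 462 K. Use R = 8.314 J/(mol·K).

With equal orders, S_{B/C} = k_B/k_C = (A_B/A_C)·exp[(E_C−E_B)/(RT)].
(E_C−E_B)/(RT) = (24.4−57.1)×10³/(8.314×462) = -32700/3841 = -8.513.
k_B/k_C = (7.80×10^11/2.47×10^9)·exp(-8.513) = 315.8 × 2.008×10^-4 = 0.0634.

0.0634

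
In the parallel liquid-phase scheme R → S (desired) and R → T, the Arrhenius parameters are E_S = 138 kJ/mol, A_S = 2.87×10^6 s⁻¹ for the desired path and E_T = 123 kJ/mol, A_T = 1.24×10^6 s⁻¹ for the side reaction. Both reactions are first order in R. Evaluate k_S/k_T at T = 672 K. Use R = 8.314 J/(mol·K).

Since both paths have the same order in R, the concentration cancels and S_{S/T} = k_S/k_T = (A_S/A_T)·exp[(E_T−E_S)/(RT)].
(E_T−E_S)/(RT) = (123−138)×10³/(8.314×672) = -15000/5587 = -2.685.
k_S/k_T = (2.87×10^6/1.24×10^6)·exp(-2.685) = 2.315 × 0.06823 = 0.158.
Since E_S > E_T, raising the temperature improves selectivity toward S.

0.158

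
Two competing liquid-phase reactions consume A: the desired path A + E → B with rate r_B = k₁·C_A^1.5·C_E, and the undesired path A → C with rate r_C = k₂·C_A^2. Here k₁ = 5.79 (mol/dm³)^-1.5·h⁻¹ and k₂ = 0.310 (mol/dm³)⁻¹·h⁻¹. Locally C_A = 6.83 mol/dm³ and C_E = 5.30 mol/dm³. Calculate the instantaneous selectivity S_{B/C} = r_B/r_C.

37.9

S_{B/C} = r_B/r_C = (k₁·C_A^1.5·C_E)/(k₂·C_A^2) = (k₁/k₂)·C_A^-0.5·C_E.
= (5.79×6.830^1.5×5.300) / (0.310×6.830^2) = 547.8/14.46 = 37.9.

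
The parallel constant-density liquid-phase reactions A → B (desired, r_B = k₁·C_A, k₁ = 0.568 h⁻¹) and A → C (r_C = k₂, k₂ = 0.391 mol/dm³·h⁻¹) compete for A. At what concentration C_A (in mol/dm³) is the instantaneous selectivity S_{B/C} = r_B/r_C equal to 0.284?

S_{B/C} = (k₁/k₂)·C_A ⇒ C_A = S·k₂/k₁.
= 0.284×0.391/0.568 = 0.196 mol/dm³.

0.196 mol/dm³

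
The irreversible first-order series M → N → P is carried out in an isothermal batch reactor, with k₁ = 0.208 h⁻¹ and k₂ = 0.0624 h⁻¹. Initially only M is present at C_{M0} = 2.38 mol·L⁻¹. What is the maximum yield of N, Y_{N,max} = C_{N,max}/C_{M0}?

For a first-order series the maximum intermediate yield is C_{N,max}/C_{M0} = (k₁/k₂)^[k₂/(k₂−k₁)].
= (0.208/0.0624)^(0.0624/(0.0624−0.208)) = (3.333)^(-0.4286) = 0.5969.

0.597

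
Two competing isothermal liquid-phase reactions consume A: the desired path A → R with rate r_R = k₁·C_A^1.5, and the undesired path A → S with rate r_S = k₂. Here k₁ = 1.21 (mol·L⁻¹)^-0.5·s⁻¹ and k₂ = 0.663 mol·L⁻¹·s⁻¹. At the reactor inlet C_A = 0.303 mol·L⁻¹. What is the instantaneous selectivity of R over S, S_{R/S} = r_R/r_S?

S_{R/S} = r_R/r_S = (k₁·C_A^1.5)/(k₂) = (k₁/k₂)·C_A^1.5.
= (1.21×0.3030^1.5) / (0.663) = 0.2018/0.6630 = 0.304.

0.304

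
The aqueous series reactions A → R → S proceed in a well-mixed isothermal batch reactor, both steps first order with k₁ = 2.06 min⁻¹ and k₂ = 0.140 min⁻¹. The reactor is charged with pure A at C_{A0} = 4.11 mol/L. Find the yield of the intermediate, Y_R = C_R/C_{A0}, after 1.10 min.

0.808

The intermediate concentration in a first-order A→B→C sequence is C_R = k₁C_{A0}(e^(−k₁t) − e^(−k₂t))/(k₂−k₁).
e^(−k₁t) = e^(−2.06×1.10) = e^(−2.266) = 0.1037; e^(−k₂t) = e^(−0.1540) = 0.8573.
C_R = 2.06×4.11/(0.140−2.06) × (0.1037−0.8573) = (-4.410)×(-0.7535) = 3.323 mol/L.
Y_R = C_R/C_{A0} = 3.323/4.11 = 0.808.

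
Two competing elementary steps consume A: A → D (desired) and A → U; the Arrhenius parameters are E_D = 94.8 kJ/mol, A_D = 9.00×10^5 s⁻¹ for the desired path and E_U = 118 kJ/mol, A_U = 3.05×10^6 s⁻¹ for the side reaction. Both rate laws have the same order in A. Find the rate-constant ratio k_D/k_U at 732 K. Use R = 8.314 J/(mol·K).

13.4

With equal orders, S_{D/U} = k_D/k_U = (A_D/A_U)·exp[(E_U−E_D)/(RT)].
(E_U−E_D)/(RT) = (118−94.8)×10³/(8.314×732) = 23200/6086 = 3.812.
k_D/k_U = (9.00×10^5/3.05×10^6)·exp(3.812) = 0.2951 × 45.25 = 13.4.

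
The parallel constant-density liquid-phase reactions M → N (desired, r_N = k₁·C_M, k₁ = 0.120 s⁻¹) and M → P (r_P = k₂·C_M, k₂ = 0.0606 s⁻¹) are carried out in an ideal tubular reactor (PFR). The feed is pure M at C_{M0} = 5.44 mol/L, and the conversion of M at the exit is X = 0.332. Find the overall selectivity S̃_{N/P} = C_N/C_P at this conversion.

C_M = C_{M0}(1−X) = 3.634 mol/L.
Both paths are first order in M, so the instantaneous fraction to N is constant: dC_N/d(−C_M) = k₁/(k₁+k₂) = 0.6645.
C_N = 0.6645·(C_{M0}−C_M) = 0.6645×1.806 = 1.20 mol/L.
C_P = (C_{M0}−C_M)−C_N = 0.6060 mol/L; S̃_{N/P} = 1.200/0.6060 = 1.98.

1.98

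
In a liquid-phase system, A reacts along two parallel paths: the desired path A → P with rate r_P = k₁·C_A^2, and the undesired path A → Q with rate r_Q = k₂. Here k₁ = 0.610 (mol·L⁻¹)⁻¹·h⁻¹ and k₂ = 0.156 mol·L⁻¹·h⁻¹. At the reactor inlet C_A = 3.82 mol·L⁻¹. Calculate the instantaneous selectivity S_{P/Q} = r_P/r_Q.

57.1

S_{P/Q} = r_P/r_Q = (k₁·C_A^2)/(k₂) = (k₁/k₂)·C_A^2.
= (0.610×3.820^2) / (0.156) = 8.901/0.1560 = 57.1.
Since the desired path is higher order in A, keeping C_A high (PFR or concentrated feed) favours P.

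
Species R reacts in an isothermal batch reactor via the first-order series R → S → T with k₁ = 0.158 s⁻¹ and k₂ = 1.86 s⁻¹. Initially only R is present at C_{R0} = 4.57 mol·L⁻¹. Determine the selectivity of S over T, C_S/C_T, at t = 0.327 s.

2.96

For first-order series with pure R initially, C_S(t) = k₁C_{R0}/(k₂−k₁)·(e^(−k₁t) − e^(−k₂t)).
e^(−k₁t) = e^(−0.158×0.327) = e^(−0.05167) = 0.9496; e^(−k₂t) = e^(−0.6082) = 0.5443.
C_S = 0.158×4.57/(1.86−0.158) × (0.9496−0.5443) = 0.4242×0.4053 = 0.1720 mol·L⁻¹.
C_R = C_{R0}e^(−k₁t) = 4.340 mol·L⁻¹, so C_T = C_{R0}−C_R−C_S = 0.05816 mol·L⁻¹; C_S/C_T = 2.96.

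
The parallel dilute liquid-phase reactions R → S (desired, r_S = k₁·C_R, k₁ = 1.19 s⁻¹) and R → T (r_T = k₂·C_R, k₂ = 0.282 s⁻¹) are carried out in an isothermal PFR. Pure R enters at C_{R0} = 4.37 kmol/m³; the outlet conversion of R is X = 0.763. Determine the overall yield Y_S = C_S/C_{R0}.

C_R = C_{R0}(1−X) = 1.036 kmol/m³.
Both paths are first order in R, so the instantaneous fraction to S is constant: dC_S/d(−C_R) = k₁/(k₁+k₂) = 0.8084.
C_S = 0.8084·(C_{R0}−C_R) = 0.8084×3.334 = 2.70 kmol/m³.
Y_S = C_S/C_{R0} = 2.696/4.37 = 0.617.

0.617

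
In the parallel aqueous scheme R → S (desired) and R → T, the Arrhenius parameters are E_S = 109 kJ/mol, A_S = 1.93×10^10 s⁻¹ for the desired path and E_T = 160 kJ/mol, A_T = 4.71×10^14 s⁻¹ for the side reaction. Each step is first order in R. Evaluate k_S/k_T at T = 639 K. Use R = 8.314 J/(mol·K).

k_S/k_T = (A_S/A_T)·exp[−(E_S−E_T)/(RT)] = (A_S/A_T)·exp[(E_T−E_S)/(RT)].
(E_T−E_S)/(RT) = (160−109)×10³/(8.314×639) = 51000/5313 = 9.600.
k_S/k_T = (1.93×10^10/4.71×10^14)·exp(9.600) = 4.098×10^-5 × 14761 = 0.605.

0.605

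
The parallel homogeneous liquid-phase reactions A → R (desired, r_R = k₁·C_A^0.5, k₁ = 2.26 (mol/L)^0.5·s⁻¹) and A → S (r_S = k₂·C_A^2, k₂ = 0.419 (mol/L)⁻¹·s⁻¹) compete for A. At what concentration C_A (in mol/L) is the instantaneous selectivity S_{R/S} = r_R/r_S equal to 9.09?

S_{R/S} = (k₁/k₂)·C_A^-1.5 ⇒ C_A = (S·k₂/k₁)^(1/(-1.5)).
= (9.09×0.419/2.26)^(-0.6667) = (1.685)^(-0.6667) = 0.706 mol/L.

0.706 mol/L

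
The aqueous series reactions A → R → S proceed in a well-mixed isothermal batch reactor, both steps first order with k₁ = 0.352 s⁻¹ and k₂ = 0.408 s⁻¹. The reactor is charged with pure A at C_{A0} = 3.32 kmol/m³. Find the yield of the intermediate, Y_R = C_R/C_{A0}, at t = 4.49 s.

0.288

The intermediate concentration in a first-order A→B→C sequence is C_R = k₁C_{A0}(e^(−k₁t) − e^(−k₂t))/(k₂−k₁).
e^(−k₁t) = e^(−0.352×4.49) = e^(−1.580) = 0.2059; e^(−k₂t) = e^(−1.832) = 0.1601.
C_R = 0.352×3.32/(0.408−0.352) × (0.2059−0.1601) = 20.87×0.04577 = 0.9552 kmol/m³.
Y_R = C_R/C_{A0} = 0.9552/3.32 = 0.288.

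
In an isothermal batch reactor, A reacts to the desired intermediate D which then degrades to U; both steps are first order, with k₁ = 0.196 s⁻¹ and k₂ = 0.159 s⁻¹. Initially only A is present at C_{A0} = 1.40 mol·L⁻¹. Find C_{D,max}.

0.570 mol·L⁻¹

At the optimum, C_{D,max}/C_{A0} = (k₁/k₂)^[k₂/(k₂−k₁)].
= (0.196/0.159)^(0.159/(0.159−0.196)) = (1.233)^(-4.297) = 0.4070.
C_{D,max} = 0.4070×1.40 = 0.570 mol·L⁻¹.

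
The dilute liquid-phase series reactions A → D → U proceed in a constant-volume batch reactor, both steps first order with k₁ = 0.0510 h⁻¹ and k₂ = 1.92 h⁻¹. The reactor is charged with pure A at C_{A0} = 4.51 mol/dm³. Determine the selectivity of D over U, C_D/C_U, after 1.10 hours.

0.702

For first-order series with pure A initially, C_D(t) = k₁C_{A0}/(k₂−k₁)·(e^(−k₁t) − e^(−k₂t)).
e^(−k₁t) = e^(−0.0510×1.10) = e^(−0.05610) = 0.9454; e^(−k₂t) = e^(−2.112) = 0.1210.
C_D = 0.0510×4.51/(1.92−0.0510) × (0.9454−0.1210) = 0.1231×0.8244 = 0.1015 mol/dm³.
C_A = C_{A0}e^(−k₁t) = 4.264 mol/dm³, so C_U = C_{A0}−C_A−C_D = 0.1446 mol/dm³; C_D/C_U = 0.702.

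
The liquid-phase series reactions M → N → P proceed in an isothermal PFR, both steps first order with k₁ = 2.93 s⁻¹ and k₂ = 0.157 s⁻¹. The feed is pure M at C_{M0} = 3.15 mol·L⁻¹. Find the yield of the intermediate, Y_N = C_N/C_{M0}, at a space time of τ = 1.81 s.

Solving the coupled first-order balances gives C_N(τ) = [k₁/(k₂−k₁)]·C_{M0}·(e^(−k₁τ) − e^(−k₂τ)).
e^(−k₁τ) = e^(−2.93×1.81) = e^(−5.303) = 0.004975; e^(−k₂τ) = e^(−0.2842) = 0.7526.
C_N = 2.93×3.15/(0.157−2.93) × (0.004975−0.7526) = (-3.328)×(-0.7477) = 2.488 mol·L⁻¹.
Y_N = C_N/C_{M0} = 2.488/3.15 = 0.790.

0.790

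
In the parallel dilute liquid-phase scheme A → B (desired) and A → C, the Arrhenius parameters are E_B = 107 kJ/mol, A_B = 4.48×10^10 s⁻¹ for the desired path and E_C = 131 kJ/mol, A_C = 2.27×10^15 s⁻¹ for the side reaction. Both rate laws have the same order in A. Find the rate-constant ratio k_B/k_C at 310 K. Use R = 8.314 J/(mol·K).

0.218

k_B/k_C = (A_B/A_C)·exp[−(E_B−E_C)/(RT)] = (A_B/A_C)·exp[(E_C−E_B)/(RT)].
(E_C−E_B)/(RT) = (131−107)×10³/(8.314×310) = 24000/2577 = 9.312.
k_B/k_C = (4.48×10^10/2.27×10^15)·exp(9.312) = 1.974×10^-5 × 11069 = 0.218.
Since E_B < E_C, lowering the temperature improves selectivity toward B.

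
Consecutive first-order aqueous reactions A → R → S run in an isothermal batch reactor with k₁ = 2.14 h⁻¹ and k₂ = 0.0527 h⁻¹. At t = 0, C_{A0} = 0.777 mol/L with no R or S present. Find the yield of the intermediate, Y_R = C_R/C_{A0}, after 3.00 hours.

The intermediate concentration in a first-order A→B→C sequence is C_R = k₁C_{A0}(e^(−k₁t) − e^(−k₂t))/(k₂−k₁).
e^(−k₁t) = e^(−2.14×3.00) = e^(−6.420) = 0.001629; e^(−k₂t) = e^(−0.1581) = 0.8538.
C_R = 2.14×0.777/(0.0527−2.14) × (0.001629−0.8538) = (-0.7966)×(-0.8521) = 0.6788 mol/L.
Y_R = C_R/C_{A0} = 0.6788/0.777 = 0.874.

0.874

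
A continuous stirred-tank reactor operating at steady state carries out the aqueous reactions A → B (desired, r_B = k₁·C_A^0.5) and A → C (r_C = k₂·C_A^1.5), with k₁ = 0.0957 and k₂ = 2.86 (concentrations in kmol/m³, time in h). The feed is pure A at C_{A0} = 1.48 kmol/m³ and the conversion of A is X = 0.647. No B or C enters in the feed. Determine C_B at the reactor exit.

Exit C_A = C_{A0}(1−X) = 1.48×0.353 = 0.5224 kmol/m³.
Rates in a CSTR are evaluated at the outlet concentration: r_B = 0.0957×0.5224^0.5 = 0.06917, r_C = 2.86×0.5224^1.5 = 1.080.
Fraction of consumed A going to B: r_B/(r_B+r_C) = 0.06019.
C_B = 0.06019·C_{A0}·X = 0.06019×1.48×0.647 = 0.0576 kmol/m³.

0.0576 kmol/m³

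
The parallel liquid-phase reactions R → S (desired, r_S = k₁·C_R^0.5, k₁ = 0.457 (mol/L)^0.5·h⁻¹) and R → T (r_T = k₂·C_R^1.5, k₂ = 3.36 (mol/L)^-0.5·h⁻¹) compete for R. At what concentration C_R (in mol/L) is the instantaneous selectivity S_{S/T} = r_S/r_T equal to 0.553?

0.246 mol/L

S_{S/T} = (k₁/k₂)·C_R⁻¹ ⇒ C_R = (S·k₂/k₁)^(-1).
= (0.553×3.36/0.457)^(-1) = (4.066)^(-1) = 0.246 mol/L.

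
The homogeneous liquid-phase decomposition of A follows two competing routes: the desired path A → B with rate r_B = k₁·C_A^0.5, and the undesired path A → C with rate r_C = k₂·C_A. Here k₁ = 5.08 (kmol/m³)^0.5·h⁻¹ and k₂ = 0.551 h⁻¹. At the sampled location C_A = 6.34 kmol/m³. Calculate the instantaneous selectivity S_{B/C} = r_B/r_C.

S_{B/C} = r_B/r_C = (k₁·C_A^0.5)/(k₂·C_A) = (k₁/k₂)·C_A^-0.5.
= (5.08×6.340^0.5) / (0.551×6.340) = 12.79/3.493 = 3.66.
The undesired path is higher order in A, so low C_A (CSTR or dilute feed) favours B.

3.66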